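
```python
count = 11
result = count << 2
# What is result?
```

Trace (tracking result):
count = 11  # -> count = 11
result = count << 2  # -> result = 44

Answer: 44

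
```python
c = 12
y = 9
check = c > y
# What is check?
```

Trace (tracking check):
c = 12  # -> c = 12
y = 9  # -> y = 9
check = c > y  # -> check = True

Answer: True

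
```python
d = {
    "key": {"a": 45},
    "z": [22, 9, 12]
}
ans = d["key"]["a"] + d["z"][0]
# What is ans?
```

Answer: 67

Derivation:
Trace (tracking ans):
d = {'key': {'a': 45}, 'z': [22, 9, 12]}  # -> d = {'key': {'a': 45}, 'z': [22, 9, 12]}
ans = d['key']['a'] + d['z'][0]  # -> ans = 67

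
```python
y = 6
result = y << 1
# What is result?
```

Trace (tracking result):
y = 6  # -> y = 6
result = y << 1  # -> result = 12

Answer: 12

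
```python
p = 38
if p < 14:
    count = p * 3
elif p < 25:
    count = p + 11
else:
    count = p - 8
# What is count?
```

Trace (tracking count):
p = 38  # -> p = 38
if p < 14:  # condition is False
elif p < 25:  # condition is False
else:
    count = p - 8  # -> count = 30

Answer: 30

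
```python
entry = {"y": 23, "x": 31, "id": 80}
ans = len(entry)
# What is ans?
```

Answer: 3

Derivation:
Trace (tracking ans):
entry = {'y': 23, 'x': 31, 'id': 80}  # -> entry = {'y': 23, 'x': 31, 'id': 80}
ans = len(entry)  # -> ans = 3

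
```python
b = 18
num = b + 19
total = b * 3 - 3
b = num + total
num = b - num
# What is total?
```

Trace (tracking total):
b = 18  # -> b = 18
num = b + 19  # -> num = 37
total = b * 3 - 3  # -> total = 51
b = num + total  # -> b = 88
num = b - num  # -> num = 51

Answer: 51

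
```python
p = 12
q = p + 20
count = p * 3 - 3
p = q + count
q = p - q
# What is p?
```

Answer: 65

Derivation:
Trace (tracking p):
p = 12  # -> p = 12
q = p + 20  # -> q = 32
count = p * 3 - 3  # -> count = 33
p = q + count  # -> p = 65
q = p - q  # -> q = 33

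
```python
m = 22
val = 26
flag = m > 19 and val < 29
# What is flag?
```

Answer: True

Derivation:
Trace (tracking flag):
m = 22  # -> m = 22
val = 26  # -> val = 26
flag = m > 19 and val < 29  # -> flag = True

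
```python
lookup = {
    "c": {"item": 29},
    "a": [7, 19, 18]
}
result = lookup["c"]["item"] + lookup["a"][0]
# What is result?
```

Trace (tracking result):
lookup = {'c': {'item': 29}, 'a': [7, 19, 18]}  # -> lookup = {'c': {'item': 29}, 'a': [7, 19, 18]}
result = lookup['c']['item'] + lookup['a'][0]  # -> result = 36

Answer: 36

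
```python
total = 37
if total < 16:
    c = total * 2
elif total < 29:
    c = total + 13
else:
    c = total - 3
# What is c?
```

Trace (tracking c):
total = 37  # -> total = 37
if total < 16:  # condition is False
elif total < 29:  # condition is False
else:
    c = total - 3  # -> c = 34

Answer: 34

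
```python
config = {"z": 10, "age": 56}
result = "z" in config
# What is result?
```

Trace (tracking result):
config = {'z': 10, 'age': 56}  # -> config = {'z': 10, 'age': 56}
result = 'z' in config  # -> result = True

Answer: True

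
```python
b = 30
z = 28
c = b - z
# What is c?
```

Trace (tracking c):
b = 30  # -> b = 30
z = 28  # -> z = 28
c = b - z  # -> c = 2

Answer: 2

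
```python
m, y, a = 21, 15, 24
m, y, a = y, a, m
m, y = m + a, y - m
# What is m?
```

Trace (tracking m):
m, y, a = (21, 15, 24)  # -> m = 21, y = 15, a = 24
m, y, a = (y, a, m)  # -> m = 15, y = 24, a = 21
m, y = (m + a, y - m)  # -> m = 36, y = 9

Answer: 36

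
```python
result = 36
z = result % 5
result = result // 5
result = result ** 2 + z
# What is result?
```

Answer: 50

Derivation:
Trace (tracking result):
result = 36  # -> result = 36
z = result % 5  # -> z = 1
result = result // 5  # -> result = 7
result = result ** 2 + z  # -> result = 50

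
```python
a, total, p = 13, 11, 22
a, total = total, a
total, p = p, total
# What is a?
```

Answer: 11

Derivation:
Trace (tracking a):
a, total, p = (13, 11, 22)  # -> a = 13, total = 11, p = 22
a, total = (total, a)  # -> a = 11, total = 13
total, p = (p, total)  # -> total = 22, p = 13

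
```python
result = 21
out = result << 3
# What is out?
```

Answer: 168

Derivation:
Trace (tracking out):
result = 21  # -> result = 21
out = result << 3  # -> out = 168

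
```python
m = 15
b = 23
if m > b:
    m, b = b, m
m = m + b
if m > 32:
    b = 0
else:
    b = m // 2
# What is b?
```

Answer: 0

Derivation:
Trace (tracking b):
m = 15  # -> m = 15
b = 23  # -> b = 23
if m > b:  # condition is False
m = m + b  # -> m = 38
if m > 32:  # condition is True
    b = 0  # -> b = 0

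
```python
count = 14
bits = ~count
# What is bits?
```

Trace (tracking bits):
count = 14  # -> count = 14
bits = ~count  # -> bits = -15

Answer: -15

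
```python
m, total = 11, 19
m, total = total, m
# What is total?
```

Answer: 11

Derivation:
Trace (tracking total):
m, total = (11, 19)  # -> m = 11, total = 19
m, total = (total, m)  # -> m = 19, total = 11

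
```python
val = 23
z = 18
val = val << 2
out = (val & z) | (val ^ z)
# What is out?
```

Answer: 94

Derivation:
Trace (tracking out):
val = 23  # -> val = 23
z = 18  # -> z = 18
val = val << 2  # -> val = 92
out = val & z | val ^ z  # -> out = 94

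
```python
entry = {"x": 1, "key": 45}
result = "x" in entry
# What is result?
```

Answer: True

Derivation:
Trace (tracking result):
entry = {'x': 1, 'key': 45}  # -> entry = {'x': 1, 'key': 45}
result = 'x' in entry  # -> result = True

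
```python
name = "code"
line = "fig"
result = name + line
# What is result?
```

Trace (tracking result):
name = 'code'  # -> name = 'code'
line = 'fig'  # -> line = 'fig'
result = name + line  # -> result = 'codefig'

Answer: 'codefig'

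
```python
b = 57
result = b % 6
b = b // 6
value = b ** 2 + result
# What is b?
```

Trace (tracking b):
b = 57  # -> b = 57
result = b % 6  # -> result = 3
b = b // 6  # -> b = 9
value = b ** 2 + result  # -> value = 84

Answer: 9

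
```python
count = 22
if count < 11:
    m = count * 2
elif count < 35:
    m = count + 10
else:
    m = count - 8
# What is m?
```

Answer: 32

Derivation:
Trace (tracking m):
count = 22  # -> count = 22
if count < 11:  # condition is False
elif count < 35:  # condition is True
    m = count + 10  # -> m = 32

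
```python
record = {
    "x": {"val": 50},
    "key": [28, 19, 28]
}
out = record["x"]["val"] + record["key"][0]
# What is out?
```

Answer: 78

Derivation:
Trace (tracking out):
record = {'x': {'val': 50}, 'key': [28, 19, 28]}  # -> record = {'x': {'val': 50}, 'key': [28, 19, 28]}
out = record['x']['val'] + record['key'][0]  # -> out = 78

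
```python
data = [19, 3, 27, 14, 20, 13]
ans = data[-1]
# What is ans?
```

Answer: 13

Derivation:
Trace (tracking ans):
data = [19, 3, 27, 14, 20, 13]  # -> data = [19, 3, 27, 14, 20, 13]
ans = data[-1]  # -> ans = 13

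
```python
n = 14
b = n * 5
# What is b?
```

Trace (tracking b):
n = 14  # -> n = 14
b = n * 5  # -> b = 70

Answer: 70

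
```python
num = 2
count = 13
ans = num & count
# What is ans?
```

Trace (tracking ans):
num = 2  # -> num = 2
count = 13  # -> count = 13
ans = num & count  # -> ans = 0

Answer: 0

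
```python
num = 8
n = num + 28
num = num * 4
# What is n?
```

Answer: 36

Derivation:
Trace (tracking n):
num = 8  # -> num = 8
n = num + 28  # -> n = 36
num = num * 4  # -> num = 32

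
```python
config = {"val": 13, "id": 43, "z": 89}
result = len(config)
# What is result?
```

Trace (tracking result):
config = {'val': 13, 'id': 43, 'z': 89}  # -> config = {'val': 13, 'id': 43, 'z': 89}
result = len(config)  # -> result = 3

Answer: 3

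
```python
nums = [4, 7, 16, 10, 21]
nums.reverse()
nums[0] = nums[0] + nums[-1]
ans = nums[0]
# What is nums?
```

Answer: [25, 10, 16, 7, 4]

Derivation:
Trace (tracking nums):
nums = [4, 7, 16, 10, 21]  # -> nums = [4, 7, 16, 10, 21]
nums.reverse()  # -> nums = [21, 10, 16, 7, 4]
nums[0] = nums[0] + nums[-1]  # -> nums = [25, 10, 16, 7, 4]
ans = nums[0]  # -> ans = 25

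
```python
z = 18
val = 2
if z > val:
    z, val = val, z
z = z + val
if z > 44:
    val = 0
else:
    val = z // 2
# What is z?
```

Trace (tracking z):
z = 18  # -> z = 18
val = 2  # -> val = 2
if z > val:  # condition is True
    z, val = (val, z)  # -> z = 2, val = 18
z = z + val  # -> z = 20
if z > 44:  # condition is False
else:
    val = z // 2  # -> val = 10

Answer: 20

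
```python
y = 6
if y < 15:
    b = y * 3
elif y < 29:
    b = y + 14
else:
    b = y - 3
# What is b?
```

Trace (tracking b):
y = 6  # -> y = 6
if y < 15:  # condition is True
    b = y * 3  # -> b = 18

Answer: 18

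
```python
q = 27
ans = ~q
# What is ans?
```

Trace (tracking ans):
q = 27  # -> q = 27
ans = ~q  # -> ans = -28

Answer: -28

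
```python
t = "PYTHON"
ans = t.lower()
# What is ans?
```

Answer: 'python'

Derivation:
Trace (tracking ans):
t = 'PYTHON'  # -> t = 'PYTHON'
ans = t.lower()  # -> ans = 'python'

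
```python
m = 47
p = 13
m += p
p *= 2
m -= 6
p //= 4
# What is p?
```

Trace (tracking p):
m = 47  # -> m = 47
p = 13  # -> p = 13
m += p  # -> m = 60
p *= 2  # -> p = 26
m -= 6  # -> m = 54
p //= 4  # -> p = 6

Answer: 6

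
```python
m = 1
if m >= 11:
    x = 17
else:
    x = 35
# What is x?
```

Answer: 35

Derivation:
Trace (tracking x):
m = 1  # -> m = 1
if m >= 11:  # condition is False
else:
    x = 35  # -> x = 35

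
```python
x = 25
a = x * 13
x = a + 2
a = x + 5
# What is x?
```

Answer: 327

Derivation:
Trace (tracking x):
x = 25  # -> x = 25
a = x * 13  # -> a = 325
x = a + 2  # -> x = 327
a = x + 5  # -> a = 332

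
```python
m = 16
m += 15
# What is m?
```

Trace (tracking m):
m = 16  # -> m = 16
m += 15  # -> m = 31

Answer: 31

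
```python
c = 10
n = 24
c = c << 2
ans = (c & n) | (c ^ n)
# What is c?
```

Trace (tracking c):
c = 10  # -> c = 10
n = 24  # -> n = 24
c = c << 2  # -> c = 40
ans = c & n | c ^ n  # -> ans = 56

Answer: 40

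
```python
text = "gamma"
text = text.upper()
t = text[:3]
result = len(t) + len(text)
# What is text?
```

Answer: 'GAMMA'

Derivation:
Trace (tracking text):
text = 'gamma'  # -> text = 'gamma'
text = text.upper()  # -> text = 'GAMMA'
t = text[:3]  # -> t = 'GAM'
result = len(t) + len(text)  # -> result = 8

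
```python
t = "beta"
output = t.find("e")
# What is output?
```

Trace (tracking output):
t = 'beta'  # -> t = 'beta'
output = t.find('e')  # -> output = 1

Answer: 1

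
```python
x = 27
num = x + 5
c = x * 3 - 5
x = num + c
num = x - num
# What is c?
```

Trace (tracking c):
x = 27  # -> x = 27
num = x + 5  # -> num = 32
c = x * 3 - 5  # -> c = 76
x = num + c  # -> x = 108
num = x - num  # -> num = 76

Answer: 76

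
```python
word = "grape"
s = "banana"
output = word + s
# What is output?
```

Trace (tracking output):
word = 'grape'  # -> word = 'grape'
s = 'banana'  # -> s = 'banana'
output = word + s  # -> output = 'grapebanana'

Answer: 'grapebanana'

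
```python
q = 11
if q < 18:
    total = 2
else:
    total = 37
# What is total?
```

Answer: 2

Derivation:
Trace (tracking total):
q = 11  # -> q = 11
if q < 18:  # condition is True
    total = 2  # -> total = 2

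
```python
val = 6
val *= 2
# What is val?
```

Answer: 12

Derivation:
Trace (tracking val):
val = 6  # -> val = 6
val *= 2  # -> val = 12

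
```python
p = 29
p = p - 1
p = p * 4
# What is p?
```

Answer: 112

Derivation:
Trace (tracking p):
p = 29  # -> p = 29
p = p - 1  # -> p = 28
p = p * 4  # -> p = 112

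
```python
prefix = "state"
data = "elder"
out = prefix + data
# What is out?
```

Answer: 'stateelder'

Derivation:
Trace (tracking out):
prefix = 'state'  # -> prefix = 'state'
data = 'elder'  # -> data = 'elder'
out = prefix + data  # -> out = 'stateelder'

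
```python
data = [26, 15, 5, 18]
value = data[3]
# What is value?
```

Answer: 18

Derivation:
Trace (tracking value):
data = [26, 15, 5, 18]  # -> data = [26, 15, 5, 18]
value = data[3]  # -> value = 18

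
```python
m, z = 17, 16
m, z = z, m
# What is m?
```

Trace (tracking m):
m, z = (17, 16)  # -> m = 17, z = 16
m, z = (z, m)  # -> m = 16, z = 17

Answer: 16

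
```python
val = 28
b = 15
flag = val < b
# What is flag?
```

Trace (tracking flag):
val = 28  # -> val = 28
b = 15  # -> b = 15
flag = val < b  # -> flag = False

Answer: False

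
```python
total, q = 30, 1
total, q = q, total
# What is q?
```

Answer: 30

Derivation:
Trace (tracking q):
total, q = (30, 1)  # -> total = 30, q = 1
total, q = (q, total)  # -> total = 1, q = 30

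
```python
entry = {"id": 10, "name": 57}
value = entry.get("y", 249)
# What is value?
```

Trace (tracking value):
entry = {'id': 10, 'name': 57}  # -> entry = {'id': 10, 'name': 57}
value = entry.get('y', 249)  # -> value = 249

Answer: 249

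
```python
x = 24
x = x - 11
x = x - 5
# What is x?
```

Answer: 8

Derivation:
Trace (tracking x):
x = 24  # -> x = 24
x = x - 11  # -> x = 13
x = x - 5  # -> x = 8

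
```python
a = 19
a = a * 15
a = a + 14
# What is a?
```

Answer: 299

Derivation:
Trace (tracking a):
a = 19  # -> a = 19
a = a * 15  # -> a = 285
a = a + 14  # -> a = 299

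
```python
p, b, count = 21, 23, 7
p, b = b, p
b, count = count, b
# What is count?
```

Answer: 21

Derivation:
Trace (tracking count):
p, b, count = (21, 23, 7)  # -> p = 21, b = 23, count = 7
p, b = (b, p)  # -> p = 23, b = 21
b, count = (count, b)  # -> b = 7, count = 21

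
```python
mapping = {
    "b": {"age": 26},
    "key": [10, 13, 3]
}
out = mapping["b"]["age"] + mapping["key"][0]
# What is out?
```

Trace (tracking out):
mapping = {'b': {'age': 26}, 'key': [10, 13, 3]}  # -> mapping = {'b': {'age': 26}, 'key': [10, 13, 3]}
out = mapping['b']['age'] + mapping['key'][0]  # -> out = 36

Answer: 36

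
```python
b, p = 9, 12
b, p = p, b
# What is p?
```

Answer: 9

Derivation:
Trace (tracking p):
b, p = (9, 12)  # -> b = 9, p = 12
b, p = (p, b)  # -> b = 12, p = 9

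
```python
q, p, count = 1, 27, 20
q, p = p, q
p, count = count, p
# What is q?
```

Answer: 27

Derivation:
Trace (tracking q):
q, p, count = (1, 27, 20)  # -> q = 1, p = 27, count = 20
q, p = (p, q)  # -> q = 27, p = 1
p, count = (count, p)  # -> p = 20, count = 1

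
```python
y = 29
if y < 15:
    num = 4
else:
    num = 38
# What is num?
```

Trace (tracking num):
y = 29  # -> y = 29
if y < 15:  # condition is False
else:
    num = 38  # -> num = 38

Answer: 38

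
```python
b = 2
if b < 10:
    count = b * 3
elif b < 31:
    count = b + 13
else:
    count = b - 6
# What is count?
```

Trace (tracking count):
b = 2  # -> b = 2
if b < 10:  # condition is True
    count = b * 3  # -> count = 6

Answer: 6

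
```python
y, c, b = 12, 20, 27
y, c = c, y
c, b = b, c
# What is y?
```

Trace (tracking y):
y, c, b = (12, 20, 27)  # -> y = 12, c = 20, b = 27
y, c = (c, y)  # -> y = 20, c = 12
c, b = (b, c)  # -> c = 27, b = 12

Answer: 20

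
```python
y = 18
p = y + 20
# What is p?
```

Trace (tracking p):
y = 18  # -> y = 18
p = y + 20  # -> p = 38

Answer: 38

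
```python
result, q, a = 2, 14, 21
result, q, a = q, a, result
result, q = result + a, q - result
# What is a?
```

Trace (tracking a):
result, q, a = (2, 14, 21)  # -> result = 2, q = 14, a = 21
result, q, a = (q, a, result)  # -> result = 14, q = 21, a = 2
result, q = (result + a, q - result)  # -> result = 16, q = 7

Answer: 2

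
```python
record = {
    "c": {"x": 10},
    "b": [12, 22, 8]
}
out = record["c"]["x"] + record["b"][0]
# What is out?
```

Trace (tracking out):
record = {'c': {'x': 10}, 'b': [12, 22, 8]}  # -> record = {'c': {'x': 10}, 'b': [12, 22, 8]}
out = record['c']['x'] + record['b'][0]  # -> out = 22

Answer: 22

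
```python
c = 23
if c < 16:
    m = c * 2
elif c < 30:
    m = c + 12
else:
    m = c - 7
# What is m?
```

Trace (tracking m):
c = 23  # -> c = 23
if c < 16:  # condition is False
elif c < 30:  # condition is True
    m = c + 12  # -> m = 35

Answer: 35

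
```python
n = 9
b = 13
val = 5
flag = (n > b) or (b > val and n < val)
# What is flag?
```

Answer: False

Derivation:
Trace (tracking flag):
n = 9  # -> n = 9
b = 13  # -> b = 13
val = 5  # -> val = 5
flag = n > b or (b > val and n < val)  # -> flag = False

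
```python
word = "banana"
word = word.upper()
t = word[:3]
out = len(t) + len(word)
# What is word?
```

Trace (tracking word):
word = 'banana'  # -> word = 'banana'
word = word.upper()  # -> word = 'BANANA'
t = word[:3]  # -> t = 'BAN'
out = len(t) + len(word)  # -> out = 9

Answer: 'BANANA'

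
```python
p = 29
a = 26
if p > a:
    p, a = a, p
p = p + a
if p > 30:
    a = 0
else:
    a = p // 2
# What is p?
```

Trace (tracking p):
p = 29  # -> p = 29
a = 26  # -> a = 26
if p > a:  # condition is True
    p, a = (a, p)  # -> p = 26, a = 29
p = p + a  # -> p = 55
if p > 30:  # condition is True
    a = 0  # -> a = 0

Answer: 55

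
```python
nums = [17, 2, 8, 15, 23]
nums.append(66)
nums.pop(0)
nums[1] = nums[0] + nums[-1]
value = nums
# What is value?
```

Answer: [2, 68, 15, 23, 66]

Derivation:
Trace (tracking value):
nums = [17, 2, 8, 15, 23]  # -> nums = [17, 2, 8, 15, 23]
nums.append(66)  # -> nums = [17, 2, 8, 15, 23, 66]
nums.pop(0)  # -> nums = [2, 8, 15, 23, 66]
nums[1] = nums[0] + nums[-1]  # -> nums = [2, 68, 15, 23, 66]
value = nums  # -> value = [2, 68, 15, 23, 66]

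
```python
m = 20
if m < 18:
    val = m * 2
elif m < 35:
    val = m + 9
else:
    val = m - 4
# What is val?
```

Answer: 29

Derivation:
Trace (tracking val):
m = 20  # -> m = 20
if m < 18:  # condition is False
elif m < 35:  # condition is True
    val = m + 9  # -> val = 29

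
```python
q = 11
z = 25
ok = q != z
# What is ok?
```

Trace (tracking ok):
q = 11  # -> q = 11
z = 25  # -> z = 25
ok = q != z  # -> ok = True

Answer: True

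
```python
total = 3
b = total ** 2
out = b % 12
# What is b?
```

Trace (tracking b):
total = 3  # -> total = 3
b = total ** 2  # -> b = 9
out = b % 12  # -> out = 9

Answer: 9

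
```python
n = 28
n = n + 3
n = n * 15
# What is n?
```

Trace (tracking n):
n = 28  # -> n = 28
n = n + 3  # -> n = 31
n = n * 15  # -> n = 465

Answer: 465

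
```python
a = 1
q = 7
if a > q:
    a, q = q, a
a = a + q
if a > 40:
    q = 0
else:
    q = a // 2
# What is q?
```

Answer: 4

Derivation:
Trace (tracking q):
a = 1  # -> a = 1
q = 7  # -> q = 7
if a > q:  # condition is False
a = a + q  # -> a = 8
if a > 40:  # condition is False
else:
    q = a // 2  # -> q = 4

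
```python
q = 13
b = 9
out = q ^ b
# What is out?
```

Answer: 4

Derivation:
Trace (tracking out):
q = 13  # -> q = 13
b = 9  # -> b = 9
out = q ^ b  # -> out = 4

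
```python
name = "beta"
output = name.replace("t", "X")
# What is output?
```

Answer: 'beXa'

Derivation:
Trace (tracking output):
name = 'beta'  # -> name = 'beta'
output = name.replace('t', 'X')  # -> output = 'beXa'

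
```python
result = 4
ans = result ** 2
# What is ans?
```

Answer: 16

Derivation:
Trace (tracking ans):
result = 4  # -> result = 4
ans = result ** 2  # -> ans = 16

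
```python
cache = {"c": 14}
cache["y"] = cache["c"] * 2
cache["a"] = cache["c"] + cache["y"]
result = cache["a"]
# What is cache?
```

Trace (tracking cache):
cache = {'c': 14}  # -> cache = {'c': 14}
cache['y'] = cache['c'] * 2  # -> cache = {'c': 14, 'y': 28}
cache['a'] = cache['c'] + cache['y']  # -> cache = {'c': 14, 'y': 28, 'a': 42}
result = cache['a']  # -> result = 42

Answer: {'c': 14, 'y': 28, 'a': 42}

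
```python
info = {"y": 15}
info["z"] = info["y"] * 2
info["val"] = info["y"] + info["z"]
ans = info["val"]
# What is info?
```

Trace (tracking info):
info = {'y': 15}  # -> info = {'y': 15}
info['z'] = info['y'] * 2  # -> info = {'y': 15, 'z': 30}
info['val'] = info['y'] + info['z']  # -> info = {'y': 15, 'z': 30, 'val': 45}
ans = info['val']  # -> ans = 45

Answer: {'y': 15, 'z': 30, 'val': 45}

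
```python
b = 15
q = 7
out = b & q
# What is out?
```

Trace (tracking out):
b = 15  # -> b = 15
q = 7  # -> q = 7
out = b & q  # -> out = 7

Answer: 7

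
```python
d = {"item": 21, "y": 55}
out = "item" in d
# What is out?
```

Trace (tracking out):
d = {'item': 21, 'y': 55}  # -> d = {'item': 21, 'y': 55}
out = 'item' in d  # -> out = True

Answer: True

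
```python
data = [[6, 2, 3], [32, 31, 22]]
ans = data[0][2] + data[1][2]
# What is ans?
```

Answer: 25

Derivation:
Trace (tracking ans):
data = [[6, 2, 3], [32, 31, 22]]  # -> data = [[6, 2, 3], [32, 31, 22]]
ans = data[0][2] + data[1][2]  # -> ans = 25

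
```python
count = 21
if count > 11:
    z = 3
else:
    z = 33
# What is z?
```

Trace (tracking z):
count = 21  # -> count = 21
if count > 11:  # condition is True
    z = 3  # -> z = 3

Answer: 3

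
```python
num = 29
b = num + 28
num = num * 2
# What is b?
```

Trace (tracking b):
num = 29  # -> num = 29
b = num + 28  # -> b = 57
num = num * 2  # -> num = 58

Answer: 57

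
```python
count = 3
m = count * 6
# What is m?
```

Trace (tracking m):
count = 3  # -> count = 3
m = count * 6  # -> m = 18

Answer: 18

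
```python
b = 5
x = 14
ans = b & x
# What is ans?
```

Answer: 4

Derivation:
Trace (tracking ans):
b = 5  # -> b = 5
x = 14  # -> x = 14
ans = b & x  # -> ans = 4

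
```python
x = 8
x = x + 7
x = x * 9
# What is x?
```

Trace (tracking x):
x = 8  # -> x = 8
x = x + 7  # -> x = 15
x = x * 9  # -> x = 135

Answer: 135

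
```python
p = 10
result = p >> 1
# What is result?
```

Trace (tracking result):
p = 10  # -> p = 10
result = p >> 1  # -> result = 5

Answer: 5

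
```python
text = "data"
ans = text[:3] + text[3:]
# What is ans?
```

Trace (tracking ans):
text = 'data'  # -> text = 'data'
ans = text[:3] + text[3:]  # -> ans = 'data'

Answer: 'data'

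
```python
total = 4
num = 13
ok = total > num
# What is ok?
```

Answer: False

Derivation:
Trace (tracking ok):
total = 4  # -> total = 4
num = 13  # -> num = 13
ok = total > num  # -> ok = False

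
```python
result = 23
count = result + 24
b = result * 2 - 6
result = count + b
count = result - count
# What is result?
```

Trace (tracking result):
result = 23  # -> result = 23
count = result + 24  # -> count = 47
b = result * 2 - 6  # -> b = 40
result = count + b  # -> result = 87
count = result - count  # -> count = 40

Answer: 87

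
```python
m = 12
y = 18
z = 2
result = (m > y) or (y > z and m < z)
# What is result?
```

Answer: False

Derivation:
Trace (tracking result):
m = 12  # -> m = 12
y = 18  # -> y = 18
z = 2  # -> z = 2
result = m > y or (y > z and m < z)  # -> result = False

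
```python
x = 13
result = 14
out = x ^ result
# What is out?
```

Trace (tracking out):
x = 13  # -> x = 13
result = 14  # -> result = 14
out = x ^ result  # -> out = 3

Answer: 3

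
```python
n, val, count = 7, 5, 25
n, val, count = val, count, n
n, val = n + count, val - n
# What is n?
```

Trace (tracking n):
n, val, count = (7, 5, 25)  # -> n = 7, val = 5, count = 25
n, val, count = (val, count, n)  # -> n = 5, val = 25, count = 7
n, val = (n + count, val - n)  # -> n = 12, val = 20

Answer: 12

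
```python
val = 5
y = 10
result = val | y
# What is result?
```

Answer: 15

Derivation:
Trace (tracking result):
val = 5  # -> val = 5
y = 10  # -> y = 10
result = val | y  # -> result = 15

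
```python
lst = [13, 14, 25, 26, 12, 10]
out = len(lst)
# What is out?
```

Trace (tracking out):
lst = [13, 14, 25, 26, 12, 10]  # -> lst = [13, 14, 25, 26, 12, 10]
out = len(lst)  # -> out = 6

Answer: 6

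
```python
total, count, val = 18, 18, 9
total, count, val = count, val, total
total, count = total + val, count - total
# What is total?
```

Answer: 36

Derivation:
Trace (tracking total):
total, count, val = (18, 18, 9)  # -> total = 18, count = 18, val = 9
total, count, val = (count, val, total)  # -> total = 18, count = 9, val = 18
total, count = (total + val, count - total)  # -> total = 36, count = -9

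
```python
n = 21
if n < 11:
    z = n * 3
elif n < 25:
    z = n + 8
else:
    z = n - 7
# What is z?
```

Trace (tracking z):
n = 21  # -> n = 21
if n < 11:  # condition is False
elif n < 25:  # condition is True
    z = n + 8  # -> z = 29

Answer: 29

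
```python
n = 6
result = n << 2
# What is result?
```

Answer: 24

Derivation:
Trace (tracking result):
n = 6  # -> n = 6
result = n << 2  # -> result = 24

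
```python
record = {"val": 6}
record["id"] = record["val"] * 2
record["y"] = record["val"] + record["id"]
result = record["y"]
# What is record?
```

Answer: {'val': 6, 'id': 12, 'y': 18}

Derivation:
Trace (tracking record):
record = {'val': 6}  # -> record = {'val': 6}
record['id'] = record['val'] * 2  # -> record = {'val': 6, 'id': 12}
record['y'] = record['val'] + record['id']  # -> record = {'val': 6, 'id': 12, 'y': 18}
result = record['y']  # -> result = 18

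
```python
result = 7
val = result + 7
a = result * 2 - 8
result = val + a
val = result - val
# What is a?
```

Answer: 6

Derivation:
Trace (tracking a):
result = 7  # -> result = 7
val = result + 7  # -> val = 14
a = result * 2 - 8  # -> a = 6
result = val + a  # -> result = 20
val = result - val  # -> val = 6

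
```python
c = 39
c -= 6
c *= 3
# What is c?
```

Trace (tracking c):
c = 39  # -> c = 39
c -= 6  # -> c = 33
c *= 3  # -> c = 99

Answer: 99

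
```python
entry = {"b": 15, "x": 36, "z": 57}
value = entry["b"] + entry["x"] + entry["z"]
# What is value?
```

Trace (tracking value):
entry = {'b': 15, 'x': 36, 'z': 57}  # -> entry = {'b': 15, 'x': 36, 'z': 57}
value = entry['b'] + entry['x'] + entry['z']  # -> value = 108

Answer: 108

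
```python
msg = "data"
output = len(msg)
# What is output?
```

Trace (tracking output):
msg = 'data'  # -> msg = 'data'
output = len(msg)  # -> output = 4

Answer: 4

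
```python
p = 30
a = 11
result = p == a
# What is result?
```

Answer: False

Derivation:
Trace (tracking result):
p = 30  # -> p = 30
a = 11  # -> a = 11
result = p == a  # -> result = False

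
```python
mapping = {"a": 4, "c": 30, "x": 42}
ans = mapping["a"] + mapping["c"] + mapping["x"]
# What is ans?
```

Trace (tracking ans):
mapping = {'a': 4, 'c': 30, 'x': 42}  # -> mapping = {'a': 4, 'c': 30, 'x': 42}
ans = mapping['a'] + mapping['c'] + mapping['x']  # -> ans = 76

Answer: 76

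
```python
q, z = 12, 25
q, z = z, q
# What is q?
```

Answer: 25

Derivation:
Trace (tracking q):
q, z = (12, 25)  # -> q = 12, z = 25
q, z = (z, q)  # -> q = 25, z = 12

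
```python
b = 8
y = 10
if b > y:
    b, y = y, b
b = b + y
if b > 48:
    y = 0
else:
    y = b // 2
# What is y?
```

Trace (tracking y):
b = 8  # -> b = 8
y = 10  # -> y = 10
if b > y:  # condition is False
b = b + y  # -> b = 18
if b > 48:  # condition is False
else:
    y = b // 2  # -> y = 9

Answer: 9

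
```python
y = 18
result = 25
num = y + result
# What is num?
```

Trace (tracking num):
y = 18  # -> y = 18
result = 25  # -> result = 25
num = y + result  # -> num = 43

Answer: 43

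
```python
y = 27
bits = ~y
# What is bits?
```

Answer: -28

Derivation:
Trace (tracking bits):
y = 27  # -> y = 27
bits = ~y  # -> bits = -28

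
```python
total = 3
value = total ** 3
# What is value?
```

Answer: 27

Derivation:
Trace (tracking value):
total = 3  # -> total = 3
value = total ** 3  # -> value = 27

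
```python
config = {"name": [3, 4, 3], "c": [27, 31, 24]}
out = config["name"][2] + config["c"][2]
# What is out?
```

Answer: 27

Derivation:
Trace (tracking out):
config = {'name': [3, 4, 3], 'c': [27, 31, 24]}  # -> config = {'name': [3, 4, 3], 'c': [27, 31, 24]}
out = config['name'][2] + config['c'][2]  # -> out = 27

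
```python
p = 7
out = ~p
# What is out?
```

Trace (tracking out):
p = 7  # -> p = 7
out = ~p  # -> out = -8

Answer: -8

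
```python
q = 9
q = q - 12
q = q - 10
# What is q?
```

Trace (tracking q):
q = 9  # -> q = 9
q = q - 12  # -> q = -3
q = q - 10  # -> q = -13

Answer: -13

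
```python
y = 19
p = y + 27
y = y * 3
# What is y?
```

Trace (tracking y):
y = 19  # -> y = 19
p = y + 27  # -> p = 46
y = y * 3  # -> y = 57

Answer: 57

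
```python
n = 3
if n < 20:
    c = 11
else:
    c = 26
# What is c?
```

Answer: 11

Derivation:
Trace (tracking c):
n = 3  # -> n = 3
if n < 20:  # condition is True
    c = 11  # -> c = 11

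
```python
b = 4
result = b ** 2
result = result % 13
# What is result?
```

Trace (tracking result):
b = 4  # -> b = 4
result = b ** 2  # -> result = 16
result = result % 13  # -> result = 3

Answer: 3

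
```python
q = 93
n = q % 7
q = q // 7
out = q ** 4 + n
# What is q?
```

Trace (tracking q):
q = 93  # -> q = 93
n = q % 7  # -> n = 2
q = q // 7  # -> q = 13
out = q ** 4 + n  # -> out = 28563

Answer: 13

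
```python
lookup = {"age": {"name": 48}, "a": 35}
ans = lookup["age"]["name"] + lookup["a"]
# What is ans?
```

Trace (tracking ans):
lookup = {'age': {'name': 48}, 'a': 35}  # -> lookup = {'age': {'name': 48}, 'a': 35}
ans = lookup['age']['name'] + lookup['a']  # -> ans = 83

Answer: 83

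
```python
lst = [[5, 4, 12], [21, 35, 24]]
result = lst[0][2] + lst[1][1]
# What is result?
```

Answer: 47

Derivation:
Trace (tracking result):
lst = [[5, 4, 12], [21, 35, 24]]  # -> lst = [[5, 4, 12], [21, 35, 24]]
result = lst[0][2] + lst[1][1]  # -> result = 47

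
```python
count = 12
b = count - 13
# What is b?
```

Answer: -1

Derivation:
Trace (tracking b):
count = 12  # -> count = 12
b = count - 13  # -> b = -1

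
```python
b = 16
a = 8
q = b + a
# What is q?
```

Answer: 24

Derivation:
Trace (tracking q):
b = 16  # -> b = 16
a = 8  # -> a = 8
q = b + a  # -> q = 24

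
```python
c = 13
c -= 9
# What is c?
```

Answer: 4

Derivation:
Trace (tracking c):
c = 13  # -> c = 13
c -= 9  # -> c = 4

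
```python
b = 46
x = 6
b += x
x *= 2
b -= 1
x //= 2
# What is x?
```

Answer: 6

Derivation:
Trace (tracking x):
b = 46  # -> b = 46
x = 6  # -> x = 6
b += x  # -> b = 52
x *= 2  # -> x = 12
b -= 1  # -> b = 51
x //= 2  # -> x = 6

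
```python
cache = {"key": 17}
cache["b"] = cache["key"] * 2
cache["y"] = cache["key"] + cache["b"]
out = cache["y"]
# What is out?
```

Answer: 51

Derivation:
Trace (tracking out):
cache = {'key': 17}  # -> cache = {'key': 17}
cache['b'] = cache['key'] * 2  # -> cache = {'key': 17, 'b': 34}
cache['y'] = cache['key'] + cache['b']  # -> cache = {'key': 17, 'b': 34, 'y': 51}
out = cache['y']  # -> out = 51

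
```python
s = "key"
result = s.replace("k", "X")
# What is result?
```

Trace (tracking result):
s = 'key'  # -> s = 'key'
result = s.replace('k', 'X')  # -> result = 'Xey'

Answer: 'Xey'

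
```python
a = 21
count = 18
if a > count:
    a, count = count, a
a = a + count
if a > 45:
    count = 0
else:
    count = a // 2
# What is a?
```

Answer: 39

Derivation:
Trace (tracking a):
a = 21  # -> a = 21
count = 18  # -> count = 18
if a > count:  # condition is True
    a, count = (count, a)  # -> a = 18, count = 21
a = a + count  # -> a = 39
if a > 45:  # condition is False
else:
    count = a // 2  # -> count = 19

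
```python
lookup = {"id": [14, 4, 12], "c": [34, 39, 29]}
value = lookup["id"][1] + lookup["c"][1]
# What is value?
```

Trace (tracking value):
lookup = {'id': [14, 4, 12], 'c': [34, 39, 29]}  # -> lookup = {'id': [14, 4, 12], 'c': [34, 39, 29]}
value = lookup['id'][1] + lookup['c'][1]  # -> value = 43

Answer: 43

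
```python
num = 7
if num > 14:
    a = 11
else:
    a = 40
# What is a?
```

Trace (tracking a):
num = 7  # -> num = 7
if num > 14:  # condition is False
else:
    a = 40  # -> a = 40

Answer: 40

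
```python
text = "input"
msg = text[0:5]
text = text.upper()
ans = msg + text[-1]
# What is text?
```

Answer: 'INPUT'

Derivation:
Trace (tracking text):
text = 'input'  # -> text = 'input'
msg = text[0:5]  # -> msg = 'input'
text = text.upper()  # -> text = 'INPUT'
ans = msg + text[-1]  # -> ans = 'inputT'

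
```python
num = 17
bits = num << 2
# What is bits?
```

Trace (tracking bits):
num = 17  # -> num = 17
bits = num << 2  # -> bits = 68

Answer: 68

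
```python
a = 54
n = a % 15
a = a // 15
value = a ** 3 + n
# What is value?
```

Answer: 36

Derivation:
Trace (tracking value):
a = 54  # -> a = 54
n = a % 15  # -> n = 9
a = a // 15  # -> a = 3
value = a ** 3 + n  # -> value = 36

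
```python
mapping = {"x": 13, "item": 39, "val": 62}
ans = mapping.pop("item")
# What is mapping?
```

Trace (tracking mapping):
mapping = {'x': 13, 'item': 39, 'val': 62}  # -> mapping = {'x': 13, 'item': 39, 'val': 62}
ans = mapping.pop('item')  # -> ans = 39

Answer: {'x': 13, 'val': 62}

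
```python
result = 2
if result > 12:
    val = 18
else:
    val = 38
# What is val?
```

Trace (tracking val):
result = 2  # -> result = 2
if result > 12:  # condition is False
else:
    val = 38  # -> val = 38

Answer: 38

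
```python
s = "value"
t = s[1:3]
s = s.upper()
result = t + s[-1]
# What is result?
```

Trace (tracking result):
s = 'value'  # -> s = 'value'
t = s[1:3]  # -> t = 'al'
s = s.upper()  # -> s = 'VALUE'
result = t + s[-1]  # -> result = 'alE'

Answer: 'alE'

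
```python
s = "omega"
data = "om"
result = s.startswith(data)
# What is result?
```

Answer: True

Derivation:
Trace (tracking result):
s = 'omega'  # -> s = 'omega'
data = 'om'  # -> data = 'om'
result = s.startswith(data)  # -> result = True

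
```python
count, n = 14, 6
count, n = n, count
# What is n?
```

Trace (tracking n):
count, n = (14, 6)  # -> count = 14, n = 6
count, n = (n, count)  # -> count = 6, n = 14

Answer: 14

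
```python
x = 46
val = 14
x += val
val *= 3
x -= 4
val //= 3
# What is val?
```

Answer: 14

Derivation:
Trace (tracking val):
x = 46  # -> x = 46
val = 14  # -> val = 14
x += val  # -> x = 60
val *= 3  # -> val = 42
x -= 4  # -> x = 56
val //= 3  # -> val = 14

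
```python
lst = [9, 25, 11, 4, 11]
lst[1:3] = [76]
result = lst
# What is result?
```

Answer: [9, 76, 4, 11]

Derivation:
Trace (tracking result):
lst = [9, 25, 11, 4, 11]  # -> lst = [9, 25, 11, 4, 11]
lst[1:3] = [76]  # -> lst = [9, 76, 4, 11]
result = lst  # -> result = [9, 76, 4, 11]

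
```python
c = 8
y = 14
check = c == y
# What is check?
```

Trace (tracking check):
c = 8  # -> c = 8
y = 14  # -> y = 14
check = c == y  # -> check = False

Answer: False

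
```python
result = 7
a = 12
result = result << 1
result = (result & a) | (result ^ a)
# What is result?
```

Trace (tracking result):
result = 7  # -> result = 7
a = 12  # -> a = 12
result = result << 1  # -> result = 14
result = result & a | result ^ a  # -> result = 14

Answer: 14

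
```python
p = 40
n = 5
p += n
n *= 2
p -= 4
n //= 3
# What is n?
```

Answer: 3

Derivation:
Trace (tracking n):
p = 40  # -> p = 40
n = 5  # -> n = 5
p += n  # -> p = 45
n *= 2  # -> n = 10
p -= 4  # -> p = 41
n //= 3  # -> n = 3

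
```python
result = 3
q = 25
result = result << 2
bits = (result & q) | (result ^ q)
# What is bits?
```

Answer: 29

Derivation:
Trace (tracking bits):
result = 3  # -> result = 3
q = 25  # -> q = 25
result = result << 2  # -> result = 12
bits = result & q | result ^ q  # -> bits = 29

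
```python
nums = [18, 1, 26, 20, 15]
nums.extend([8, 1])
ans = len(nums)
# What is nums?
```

Answer: [18, 1, 26, 20, 15, 8, 1]

Derivation:
Trace (tracking nums):
nums = [18, 1, 26, 20, 15]  # -> nums = [18, 1, 26, 20, 15]
nums.extend([8, 1])  # -> nums = [18, 1, 26, 20, 15, 8, 1]
ans = len(nums)  # -> ans = 7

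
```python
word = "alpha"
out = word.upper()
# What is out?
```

Answer: 'ALPHA'

Derivation:
Trace (tracking out):
word = 'alpha'  # -> word = 'alpha'
out = word.upper()  # -> out = 'ALPHA'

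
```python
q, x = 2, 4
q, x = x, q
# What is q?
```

Trace (tracking q):
q, x = (2, 4)  # -> q = 2, x = 4
q, x = (x, q)  # -> q = 4, x = 2

Answer: 4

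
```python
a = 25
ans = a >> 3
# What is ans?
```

Trace (tracking ans):
a = 25  # -> a = 25
ans = a >> 3  # -> ans = 3

Answer: 3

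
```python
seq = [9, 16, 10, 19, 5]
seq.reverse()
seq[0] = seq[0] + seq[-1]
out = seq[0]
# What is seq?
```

Answer: [14, 19, 10, 16, 9]

Derivation:
Trace (tracking seq):
seq = [9, 16, 10, 19, 5]  # -> seq = [9, 16, 10, 19, 5]
seq.reverse()  # -> seq = [5, 19, 10, 16, 9]
seq[0] = seq[0] + seq[-1]  # -> seq = [14, 19, 10, 16, 9]
out = seq[0]  # -> out = 14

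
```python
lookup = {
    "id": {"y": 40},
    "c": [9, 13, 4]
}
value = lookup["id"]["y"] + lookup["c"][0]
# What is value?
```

Answer: 49

Derivation:
Trace (tracking value):
lookup = {'id': {'y': 40}, 'c': [9, 13, 4]}  # -> lookup = {'id': {'y': 40}, 'c': [9, 13, 4]}
value = lookup['id']['y'] + lookup['c'][0]  # -> value = 49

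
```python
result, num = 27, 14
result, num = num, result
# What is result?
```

Answer: 14

Derivation:
Trace (tracking result):
result, num = (27, 14)  # -> result = 27, num = 14
result, num = (num, result)  # -> result = 14, num = 27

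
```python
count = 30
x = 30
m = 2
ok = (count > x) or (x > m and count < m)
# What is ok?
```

Trace (tracking ok):
count = 30  # -> count = 30
x = 30  # -> x = 30
m = 2  # -> m = 2
ok = count > x or (x > m and count < m)  # -> ok = False

Answer: False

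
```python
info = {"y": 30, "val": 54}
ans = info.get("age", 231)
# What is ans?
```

Trace (tracking ans):
info = {'y': 30, 'val': 54}  # -> info = {'y': 30, 'val': 54}
ans = info.get('age', 231)  # -> ans = 231

Answer: 231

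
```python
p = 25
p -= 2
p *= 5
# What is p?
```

Answer: 115

Derivation:
Trace (tracking p):
p = 25  # -> p = 25
p -= 2  # -> p = 23
p *= 5  # -> p = 115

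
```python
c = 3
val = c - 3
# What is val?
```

Answer: 0

Derivation:
Trace (tracking val):
c = 3  # -> c = 3
val = c - 3  # -> val = 0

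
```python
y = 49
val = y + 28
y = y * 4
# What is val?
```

Answer: 77

Derivation:
Trace (tracking val):
y = 49  # -> y = 49
val = y + 28  # -> val = 77
y = y * 4  # -> y = 196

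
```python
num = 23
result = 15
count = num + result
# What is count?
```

Trace (tracking count):
num = 23  # -> num = 23
result = 15  # -> result = 15
count = num + result  # -> count = 38

Answer: 38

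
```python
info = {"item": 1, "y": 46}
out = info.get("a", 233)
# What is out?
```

Answer: 233

Derivation:
Trace (tracking out):
info = {'item': 1, 'y': 46}  # -> info = {'item': 1, 'y': 46}
out = info.get('a', 233)  # -> out = 233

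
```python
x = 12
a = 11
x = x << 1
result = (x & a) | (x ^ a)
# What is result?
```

Answer: 27

Derivation:
Trace (tracking result):
x = 12  # -> x = 12
a = 11  # -> a = 11
x = x << 1  # -> x = 24
result = x & a | x ^ a  # -> result = 27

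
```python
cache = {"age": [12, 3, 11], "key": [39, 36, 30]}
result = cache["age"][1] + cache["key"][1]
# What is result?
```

Trace (tracking result):
cache = {'age': [12, 3, 11], 'key': [39, 36, 30]}  # -> cache = {'age': [12, 3, 11], 'key': [39, 36, 30]}
result = cache['age'][1] + cache['key'][1]  # -> result = 39

Answer: 39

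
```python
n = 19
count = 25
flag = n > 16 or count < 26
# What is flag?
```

Trace (tracking flag):
n = 19  # -> n = 19
count = 25  # -> count = 25
flag = n > 16 or count < 26  # -> flag = True

Answer: True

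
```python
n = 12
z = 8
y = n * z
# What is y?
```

Answer: 96

Derivation:
Trace (tracking y):
n = 12  # -> n = 12
z = 8  # -> z = 8
y = n * z  # -> y = 96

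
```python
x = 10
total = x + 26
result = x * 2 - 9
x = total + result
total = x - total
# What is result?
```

Trace (tracking result):
x = 10  # -> x = 10
total = x + 26  # -> total = 36
result = x * 2 - 9  # -> result = 11
x = total + result  # -> x = 47
total = x - total  # -> total = 11

Answer: 11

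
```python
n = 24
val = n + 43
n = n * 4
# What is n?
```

Trace (tracking n):
n = 24  # -> n = 24
val = n + 43  # -> val = 67
n = n * 4  # -> n = 96

Answer: 96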